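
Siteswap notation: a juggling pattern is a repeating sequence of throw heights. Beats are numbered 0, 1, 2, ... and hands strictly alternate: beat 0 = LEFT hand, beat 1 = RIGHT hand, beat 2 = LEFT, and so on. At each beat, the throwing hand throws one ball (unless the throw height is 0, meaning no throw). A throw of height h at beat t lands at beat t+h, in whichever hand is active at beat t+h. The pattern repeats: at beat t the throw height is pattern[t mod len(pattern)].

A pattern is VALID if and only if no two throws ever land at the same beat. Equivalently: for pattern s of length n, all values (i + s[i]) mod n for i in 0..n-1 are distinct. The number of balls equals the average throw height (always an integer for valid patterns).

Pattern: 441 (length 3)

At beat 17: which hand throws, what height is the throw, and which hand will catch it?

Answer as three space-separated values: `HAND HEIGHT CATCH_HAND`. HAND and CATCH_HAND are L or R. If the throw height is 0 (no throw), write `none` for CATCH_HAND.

Beat 17: 17 mod 2 = 1, so hand = R
Throw height = pattern[17 mod 3] = pattern[2] = 1
Lands at beat 17+1=18, 18 mod 2 = 0, so catch hand = L

Answer: R 1 L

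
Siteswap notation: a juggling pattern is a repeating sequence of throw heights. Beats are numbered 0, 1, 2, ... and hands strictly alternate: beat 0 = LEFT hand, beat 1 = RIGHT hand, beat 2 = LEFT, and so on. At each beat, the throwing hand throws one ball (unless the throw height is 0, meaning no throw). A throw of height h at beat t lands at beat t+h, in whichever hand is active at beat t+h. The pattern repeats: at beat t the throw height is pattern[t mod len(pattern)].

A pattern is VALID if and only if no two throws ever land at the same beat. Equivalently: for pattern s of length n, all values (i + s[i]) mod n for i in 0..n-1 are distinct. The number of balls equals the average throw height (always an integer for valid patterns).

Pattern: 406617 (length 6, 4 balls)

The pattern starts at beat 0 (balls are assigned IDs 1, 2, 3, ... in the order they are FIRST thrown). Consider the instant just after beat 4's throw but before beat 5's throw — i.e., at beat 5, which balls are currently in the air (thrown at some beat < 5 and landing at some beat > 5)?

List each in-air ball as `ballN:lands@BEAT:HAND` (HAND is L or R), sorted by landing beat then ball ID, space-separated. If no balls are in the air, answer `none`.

Beat 0 (L): throw ball1 h=4 -> lands@4:L; in-air after throw: [b1@4:L]
Beat 2 (L): throw ball2 h=6 -> lands@8:L; in-air after throw: [b1@4:L b2@8:L]
Beat 3 (R): throw ball3 h=6 -> lands@9:R; in-air after throw: [b1@4:L b2@8:L b3@9:R]
Beat 4 (L): throw ball1 h=1 -> lands@5:R; in-air after throw: [b1@5:R b2@8:L b3@9:R]
Beat 5 (R): throw ball1 h=7 -> lands@12:L; in-air after throw: [b2@8:L b3@9:R b1@12:L]

Answer: ball2:lands@8:L ball3:lands@9:R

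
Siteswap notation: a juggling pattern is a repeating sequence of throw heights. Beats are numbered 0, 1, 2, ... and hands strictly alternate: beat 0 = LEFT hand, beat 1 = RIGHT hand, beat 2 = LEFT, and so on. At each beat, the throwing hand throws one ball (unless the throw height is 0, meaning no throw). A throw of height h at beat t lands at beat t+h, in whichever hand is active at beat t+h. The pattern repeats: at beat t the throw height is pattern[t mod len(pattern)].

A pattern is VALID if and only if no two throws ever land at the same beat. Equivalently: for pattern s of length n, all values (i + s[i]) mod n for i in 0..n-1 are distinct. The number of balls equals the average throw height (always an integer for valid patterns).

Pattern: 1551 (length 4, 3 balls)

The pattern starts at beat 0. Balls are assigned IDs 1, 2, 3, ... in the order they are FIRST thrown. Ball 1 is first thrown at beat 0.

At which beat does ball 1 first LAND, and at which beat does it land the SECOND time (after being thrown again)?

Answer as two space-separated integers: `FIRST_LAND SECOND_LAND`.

Answer: 1 6

Derivation:
Beat 0 (L): throw ball1 h=1 -> lands@1:R; in-air after throw: [b1@1:R]
Beat 1 (R): throw ball1 h=5 -> lands@6:L; in-air after throw: [b1@6:L]
Beat 2 (L): throw ball2 h=5 -> lands@7:R; in-air after throw: [b1@6:L b2@7:R]
Beat 3 (R): throw ball3 h=1 -> lands@4:L; in-air after throw: [b3@4:L b1@6:L b2@7:R]
Beat 4 (L): throw ball3 h=1 -> lands@5:R; in-air after throw: [b3@5:R b1@6:L b2@7:R]
Beat 5 (R): throw ball3 h=5 -> lands@10:L; in-air after throw: [b1@6:L b2@7:R b3@10:L]
Beat 6 (L): throw ball1 h=5 -> lands@11:R; in-air after throw: [b2@7:R b3@10:L b1@11:R]
Ball 1: thrown@0 h=1 -> first land @1; rethrown@1 h=5 -> second land @6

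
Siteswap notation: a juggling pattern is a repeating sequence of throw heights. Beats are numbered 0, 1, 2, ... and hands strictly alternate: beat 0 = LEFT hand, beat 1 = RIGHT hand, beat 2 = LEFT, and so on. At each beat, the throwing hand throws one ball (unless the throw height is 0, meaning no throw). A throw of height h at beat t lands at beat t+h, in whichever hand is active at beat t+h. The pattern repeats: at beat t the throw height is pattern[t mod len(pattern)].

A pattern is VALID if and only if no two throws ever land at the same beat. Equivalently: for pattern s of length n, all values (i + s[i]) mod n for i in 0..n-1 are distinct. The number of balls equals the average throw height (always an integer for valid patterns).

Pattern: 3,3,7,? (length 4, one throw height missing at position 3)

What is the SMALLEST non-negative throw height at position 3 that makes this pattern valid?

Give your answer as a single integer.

i=0: (0 + 3) mod 4 = 3
i=1: (1 + 3) mod 4 = 0
i=2: (2 + 7) mod 4 = 1
i=3: s[i]=? (unknown)
Known residues: [0, 1, 3]; need a permutation of 0..3, so missing residue r = 2
Need (3 + s) mod 4 = 2; smallest s = (2 - 3) mod 4 = 3

Answer: 3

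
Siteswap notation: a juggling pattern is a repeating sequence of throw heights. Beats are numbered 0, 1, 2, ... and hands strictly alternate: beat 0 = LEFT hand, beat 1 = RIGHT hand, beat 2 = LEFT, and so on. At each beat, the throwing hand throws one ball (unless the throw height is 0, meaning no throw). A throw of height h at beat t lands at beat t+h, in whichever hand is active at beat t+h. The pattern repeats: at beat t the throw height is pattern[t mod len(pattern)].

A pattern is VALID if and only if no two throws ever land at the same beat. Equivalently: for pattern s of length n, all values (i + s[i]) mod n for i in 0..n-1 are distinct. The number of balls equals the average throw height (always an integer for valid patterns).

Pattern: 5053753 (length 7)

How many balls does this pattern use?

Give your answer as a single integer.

Pattern = [5, 0, 5, 3, 7, 5, 3], length n = 7
  position 0: throw height = 5, running sum = 5
  position 1: throw height = 0, running sum = 5
  position 2: throw height = 5, running sum = 10
  position 3: throw height = 3, running sum = 13
  position 4: throw height = 7, running sum = 20
  position 5: throw height = 5, running sum = 25
  position 6: throw height = 3, running sum = 28
Total sum = 28; balls = sum / n = 28 / 7 = 4

Answer: 4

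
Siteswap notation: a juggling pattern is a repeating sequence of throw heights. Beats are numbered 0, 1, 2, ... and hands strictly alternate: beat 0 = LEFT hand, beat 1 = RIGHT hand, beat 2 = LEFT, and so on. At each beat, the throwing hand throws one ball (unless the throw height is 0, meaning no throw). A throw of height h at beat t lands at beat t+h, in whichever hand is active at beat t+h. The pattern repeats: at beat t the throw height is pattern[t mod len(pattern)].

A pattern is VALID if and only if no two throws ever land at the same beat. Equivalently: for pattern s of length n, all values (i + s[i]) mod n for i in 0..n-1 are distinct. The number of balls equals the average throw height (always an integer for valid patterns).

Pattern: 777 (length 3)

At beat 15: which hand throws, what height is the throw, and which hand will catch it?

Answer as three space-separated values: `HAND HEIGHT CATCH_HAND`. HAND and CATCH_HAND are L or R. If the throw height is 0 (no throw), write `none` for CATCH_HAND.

Answer: R 7 L

Derivation:
Beat 15: 15 mod 2 = 1, so hand = R
Throw height = pattern[15 mod 3] = pattern[0] = 7
Lands at beat 15+7=22, 22 mod 2 = 0, so catch hand = L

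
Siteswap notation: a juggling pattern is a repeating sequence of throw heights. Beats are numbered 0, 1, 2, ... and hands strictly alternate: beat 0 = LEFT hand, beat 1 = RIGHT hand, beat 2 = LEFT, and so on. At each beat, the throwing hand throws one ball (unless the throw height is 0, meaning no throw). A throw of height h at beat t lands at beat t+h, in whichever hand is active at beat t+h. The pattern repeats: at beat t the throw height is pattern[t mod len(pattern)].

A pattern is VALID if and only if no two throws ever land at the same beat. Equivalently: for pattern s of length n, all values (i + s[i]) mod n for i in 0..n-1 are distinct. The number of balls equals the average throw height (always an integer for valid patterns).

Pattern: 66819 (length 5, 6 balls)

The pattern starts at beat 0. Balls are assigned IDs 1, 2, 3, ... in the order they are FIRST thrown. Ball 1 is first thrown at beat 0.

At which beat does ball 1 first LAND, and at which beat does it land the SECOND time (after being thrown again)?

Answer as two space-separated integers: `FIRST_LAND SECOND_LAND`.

Answer: 6 12

Derivation:
Beat 0 (L): throw ball1 h=6 -> lands@6:L; in-air after throw: [b1@6:L]
Beat 1 (R): throw ball2 h=6 -> lands@7:R; in-air after throw: [b1@6:L b2@7:R]
Beat 2 (L): throw ball3 h=8 -> lands@10:L; in-air after throw: [b1@6:L b2@7:R b3@10:L]
Beat 3 (R): throw ball4 h=1 -> lands@4:L; in-air after throw: [b4@4:L b1@6:L b2@7:R b3@10:L]
Beat 4 (L): throw ball4 h=9 -> lands@13:R; in-air after throw: [b1@6:L b2@7:R b3@10:L b4@13:R]
Beat 5 (R): throw ball5 h=6 -> lands@11:R; in-air after throw: [b1@6:L b2@7:R b3@10:L b5@11:R b4@13:R]
Beat 6 (L): throw ball1 h=6 -> lands@12:L; in-air after throw: [b2@7:R b3@10:L b5@11:R b1@12:L b4@13:R]
Beat 7 (R): throw ball2 h=8 -> lands@15:R; in-air after throw: [b3@10:L b5@11:R b1@12:L b4@13:R b2@15:R]
Beat 8 (L): throw ball6 h=1 -> lands@9:R; in-air after throw: [b6@9:R b3@10:L b5@11:R b1@12:L b4@13:R b2@15:R]
Beat 9 (R): throw ball6 h=9 -> lands@18:L; in-air after throw: [b3@10:L b5@11:R b1@12:L b4@13:R b2@15:R b6@18:L]
Beat 10 (L): throw ball3 h=6 -> lands@16:L; in-air after throw: [b5@11:R b1@12:L b4@13:R b2@15:R b3@16:L b6@18:L]
Beat 11 (R): throw ball5 h=6 -> lands@17:R; in-air after throw: [b1@12:L b4@13:R b2@15:R b3@16:L b5@17:R b6@18:L]
Beat 12 (L): throw ball1 h=8 -> lands@20:L; in-air after throw: [b4@13:R b2@15:R b3@16:L b5@17:R b6@18:L b1@20:L]
Ball 1: thrown@0 h=6 -> first land @6; rethrown@6 h=6 -> second land @12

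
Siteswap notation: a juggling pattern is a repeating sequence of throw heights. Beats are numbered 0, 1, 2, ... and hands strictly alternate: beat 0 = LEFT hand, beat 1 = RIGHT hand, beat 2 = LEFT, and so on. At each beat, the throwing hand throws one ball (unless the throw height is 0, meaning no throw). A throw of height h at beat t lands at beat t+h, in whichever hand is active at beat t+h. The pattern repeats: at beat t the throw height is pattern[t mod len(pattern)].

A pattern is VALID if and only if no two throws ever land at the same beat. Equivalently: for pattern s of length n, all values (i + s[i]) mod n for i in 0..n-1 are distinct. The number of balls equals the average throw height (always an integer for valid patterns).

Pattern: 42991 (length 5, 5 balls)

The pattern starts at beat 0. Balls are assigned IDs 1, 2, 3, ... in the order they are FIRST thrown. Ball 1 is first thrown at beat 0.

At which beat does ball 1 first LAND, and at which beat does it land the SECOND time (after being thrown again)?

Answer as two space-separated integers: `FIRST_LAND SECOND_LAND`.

Answer: 4 5

Derivation:
Beat 0 (L): throw ball1 h=4 -> lands@4:L; in-air after throw: [b1@4:L]
Beat 1 (R): throw ball2 h=2 -> lands@3:R; in-air after throw: [b2@3:R b1@4:L]
Beat 2 (L): throw ball3 h=9 -> lands@11:R; in-air after throw: [b2@3:R b1@4:L b3@11:R]
Beat 3 (R): throw ball2 h=9 -> lands@12:L; in-air after throw: [b1@4:L b3@11:R b2@12:L]
Beat 4 (L): throw ball1 h=1 -> lands@5:R; in-air after throw: [b1@5:R b3@11:R b2@12:L]
Beat 5 (R): throw ball1 h=4 -> lands@9:R; in-air after throw: [b1@9:R b3@11:R b2@12:L]
Ball 1: thrown@0 h=4 -> first land @4; rethrown@4 h=1 -> second land @5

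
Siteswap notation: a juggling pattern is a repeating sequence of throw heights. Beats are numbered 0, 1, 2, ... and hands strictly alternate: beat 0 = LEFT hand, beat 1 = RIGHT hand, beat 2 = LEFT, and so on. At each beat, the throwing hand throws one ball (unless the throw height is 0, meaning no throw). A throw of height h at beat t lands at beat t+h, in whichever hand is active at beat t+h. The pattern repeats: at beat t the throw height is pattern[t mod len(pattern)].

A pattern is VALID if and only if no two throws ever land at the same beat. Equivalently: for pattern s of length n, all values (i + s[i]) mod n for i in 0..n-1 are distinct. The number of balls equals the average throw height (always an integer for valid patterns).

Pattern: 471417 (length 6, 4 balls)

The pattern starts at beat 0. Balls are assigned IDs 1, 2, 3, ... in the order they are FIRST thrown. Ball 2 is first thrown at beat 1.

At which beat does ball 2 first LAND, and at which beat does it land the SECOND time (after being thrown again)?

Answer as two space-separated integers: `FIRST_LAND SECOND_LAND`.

Answer: 8 9

Derivation:
Beat 0 (L): throw ball1 h=4 -> lands@4:L; in-air after throw: [b1@4:L]
Beat 1 (R): throw ball2 h=7 -> lands@8:L; in-air after throw: [b1@4:L b2@8:L]
Beat 2 (L): throw ball3 h=1 -> lands@3:R; in-air after throw: [b3@3:R b1@4:L b2@8:L]
Beat 3 (R): throw ball3 h=4 -> lands@7:R; in-air after throw: [b1@4:L b3@7:R b2@8:L]
Beat 4 (L): throw ball1 h=1 -> lands@5:R; in-air after throw: [b1@5:R b3@7:R b2@8:L]
Beat 5 (R): throw ball1 h=7 -> lands@12:L; in-air after throw: [b3@7:R b2@8:L b1@12:L]
Beat 6 (L): throw ball4 h=4 -> lands@10:L; in-air after throw: [b3@7:R b2@8:L b4@10:L b1@12:L]
Beat 7 (R): throw ball3 h=7 -> lands@14:L; in-air after throw: [b2@8:L b4@10:L b1@12:L b3@14:L]
Beat 8 (L): throw ball2 h=1 -> lands@9:R; in-air after throw: [b2@9:R b4@10:L b1@12:L b3@14:L]
Beat 9 (R): throw ball2 h=4 -> lands@13:R; in-air after throw: [b4@10:L b1@12:L b2@13:R b3@14:L]
Ball 2: thrown@1 h=7 -> first land @8; rethrown@8 h=1 -> second land @9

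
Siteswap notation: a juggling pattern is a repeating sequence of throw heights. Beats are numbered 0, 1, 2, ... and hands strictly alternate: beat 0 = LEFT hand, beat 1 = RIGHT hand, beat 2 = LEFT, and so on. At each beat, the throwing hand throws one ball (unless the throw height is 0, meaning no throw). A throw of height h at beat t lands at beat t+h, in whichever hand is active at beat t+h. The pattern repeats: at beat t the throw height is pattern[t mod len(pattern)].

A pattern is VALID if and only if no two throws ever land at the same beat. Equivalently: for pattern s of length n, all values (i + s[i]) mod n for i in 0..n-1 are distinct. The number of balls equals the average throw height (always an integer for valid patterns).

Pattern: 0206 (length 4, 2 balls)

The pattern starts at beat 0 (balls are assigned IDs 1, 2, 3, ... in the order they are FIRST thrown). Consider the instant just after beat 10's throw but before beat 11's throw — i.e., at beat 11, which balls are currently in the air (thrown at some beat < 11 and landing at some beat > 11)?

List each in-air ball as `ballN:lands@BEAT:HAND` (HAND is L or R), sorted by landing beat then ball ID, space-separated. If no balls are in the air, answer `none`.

Beat 1 (R): throw ball1 h=2 -> lands@3:R; in-air after throw: [b1@3:R]
Beat 3 (R): throw ball1 h=6 -> lands@9:R; in-air after throw: [b1@9:R]
Beat 5 (R): throw ball2 h=2 -> lands@7:R; in-air after throw: [b2@7:R b1@9:R]
Beat 7 (R): throw ball2 h=6 -> lands@13:R; in-air after throw: [b1@9:R b2@13:R]
Beat 9 (R): throw ball1 h=2 -> lands@11:R; in-air after throw: [b1@11:R b2@13:R]
Beat 11 (R): throw ball1 h=6 -> lands@17:R; in-air after throw: [b2@13:R b1@17:R]

Answer: ball2:lands@13:R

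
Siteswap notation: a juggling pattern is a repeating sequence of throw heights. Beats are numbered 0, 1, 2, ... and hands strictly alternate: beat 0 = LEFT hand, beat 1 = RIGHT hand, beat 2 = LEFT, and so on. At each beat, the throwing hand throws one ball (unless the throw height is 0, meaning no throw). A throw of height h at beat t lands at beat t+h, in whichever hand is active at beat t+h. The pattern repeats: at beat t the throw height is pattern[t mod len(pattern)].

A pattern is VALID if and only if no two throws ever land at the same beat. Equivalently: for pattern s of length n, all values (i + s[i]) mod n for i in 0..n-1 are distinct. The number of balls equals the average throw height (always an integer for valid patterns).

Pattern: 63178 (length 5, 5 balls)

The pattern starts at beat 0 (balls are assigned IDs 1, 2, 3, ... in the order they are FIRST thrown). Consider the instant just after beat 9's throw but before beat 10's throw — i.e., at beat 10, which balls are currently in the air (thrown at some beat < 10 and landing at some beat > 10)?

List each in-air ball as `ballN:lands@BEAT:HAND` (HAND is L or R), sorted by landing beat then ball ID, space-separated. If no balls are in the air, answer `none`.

Answer: ball4:lands@11:R ball2:lands@12:L ball5:lands@15:R ball1:lands@17:R

Derivation:
Beat 0 (L): throw ball1 h=6 -> lands@6:L; in-air after throw: [b1@6:L]
Beat 1 (R): throw ball2 h=3 -> lands@4:L; in-air after throw: [b2@4:L b1@6:L]
Beat 2 (L): throw ball3 h=1 -> lands@3:R; in-air after throw: [b3@3:R b2@4:L b1@6:L]
Beat 3 (R): throw ball3 h=7 -> lands@10:L; in-air after throw: [b2@4:L b1@6:L b3@10:L]
Beat 4 (L): throw ball2 h=8 -> lands@12:L; in-air after throw: [b1@6:L b3@10:L b2@12:L]
Beat 5 (R): throw ball4 h=6 -> lands@11:R; in-air after throw: [b1@6:L b3@10:L b4@11:R b2@12:L]
Beat 6 (L): throw ball1 h=3 -> lands@9:R; in-air after throw: [b1@9:R b3@10:L b4@11:R b2@12:L]
Beat 7 (R): throw ball5 h=1 -> lands@8:L; in-air after throw: [b5@8:L b1@9:R b3@10:L b4@11:R b2@12:L]
Beat 8 (L): throw ball5 h=7 -> lands@15:R; in-air after throw: [b1@9:R b3@10:L b4@11:R b2@12:L b5@15:R]
Beat 9 (R): throw ball1 h=8 -> lands@17:R; in-air after throw: [b3@10:L b4@11:R b2@12:L b5@15:R b1@17:R]
Beat 10 (L): throw ball3 h=6 -> lands@16:L; in-air after throw: [b4@11:R b2@12:L b5@15:R b3@16:L b1@17:R]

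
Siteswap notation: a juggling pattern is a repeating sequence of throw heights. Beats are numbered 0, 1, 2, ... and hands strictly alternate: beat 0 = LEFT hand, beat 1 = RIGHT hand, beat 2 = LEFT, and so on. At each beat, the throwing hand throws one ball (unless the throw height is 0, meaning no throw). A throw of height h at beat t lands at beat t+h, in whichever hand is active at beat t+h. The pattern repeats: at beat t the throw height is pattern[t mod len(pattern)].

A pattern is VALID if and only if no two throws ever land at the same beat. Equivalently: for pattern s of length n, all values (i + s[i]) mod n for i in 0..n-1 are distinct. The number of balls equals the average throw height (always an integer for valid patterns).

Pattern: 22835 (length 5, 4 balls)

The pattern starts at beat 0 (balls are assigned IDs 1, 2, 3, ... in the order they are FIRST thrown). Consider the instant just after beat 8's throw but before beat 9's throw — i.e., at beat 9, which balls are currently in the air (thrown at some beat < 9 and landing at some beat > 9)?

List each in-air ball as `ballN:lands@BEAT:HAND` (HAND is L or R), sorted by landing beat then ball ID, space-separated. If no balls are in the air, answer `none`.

Beat 0 (L): throw ball1 h=2 -> lands@2:L; in-air after throw: [b1@2:L]
Beat 1 (R): throw ball2 h=2 -> lands@3:R; in-air after throw: [b1@2:L b2@3:R]
Beat 2 (L): throw ball1 h=8 -> lands@10:L; in-air after throw: [b2@3:R b1@10:L]
Beat 3 (R): throw ball2 h=3 -> lands@6:L; in-air after throw: [b2@6:L b1@10:L]
Beat 4 (L): throw ball3 h=5 -> lands@9:R; in-air after throw: [b2@6:L b3@9:R b1@10:L]
Beat 5 (R): throw ball4 h=2 -> lands@7:R; in-air after throw: [b2@6:L b4@7:R b3@9:R b1@10:L]
Beat 6 (L): throw ball2 h=2 -> lands@8:L; in-air after throw: [b4@7:R b2@8:L b3@9:R b1@10:L]
Beat 7 (R): throw ball4 h=8 -> lands@15:R; in-air after throw: [b2@8:L b3@9:R b1@10:L b4@15:R]
Beat 8 (L): throw ball2 h=3 -> lands@11:R; in-air after throw: [b3@9:R b1@10:L b2@11:R b4@15:R]
Beat 9 (R): throw ball3 h=5 -> lands@14:L; in-air after throw: [b1@10:L b2@11:R b3@14:L b4@15:R]

Answer: ball1:lands@10:L ball2:lands@11:R ball4:lands@15:R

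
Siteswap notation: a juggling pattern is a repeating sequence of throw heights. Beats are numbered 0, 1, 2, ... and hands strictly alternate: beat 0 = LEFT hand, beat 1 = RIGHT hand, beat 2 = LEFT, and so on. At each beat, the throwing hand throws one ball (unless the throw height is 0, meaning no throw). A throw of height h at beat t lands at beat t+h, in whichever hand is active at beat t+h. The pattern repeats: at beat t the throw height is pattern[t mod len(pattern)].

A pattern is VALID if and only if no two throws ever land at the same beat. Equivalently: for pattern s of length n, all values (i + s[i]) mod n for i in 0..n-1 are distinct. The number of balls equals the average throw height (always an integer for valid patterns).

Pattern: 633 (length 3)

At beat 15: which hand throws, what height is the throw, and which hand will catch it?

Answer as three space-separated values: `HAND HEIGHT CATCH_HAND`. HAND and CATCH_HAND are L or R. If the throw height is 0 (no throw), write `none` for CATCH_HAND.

Beat 15: 15 mod 2 = 1, so hand = R
Throw height = pattern[15 mod 3] = pattern[0] = 6
Lands at beat 15+6=21, 21 mod 2 = 1, so catch hand = R

Answer: R 6 R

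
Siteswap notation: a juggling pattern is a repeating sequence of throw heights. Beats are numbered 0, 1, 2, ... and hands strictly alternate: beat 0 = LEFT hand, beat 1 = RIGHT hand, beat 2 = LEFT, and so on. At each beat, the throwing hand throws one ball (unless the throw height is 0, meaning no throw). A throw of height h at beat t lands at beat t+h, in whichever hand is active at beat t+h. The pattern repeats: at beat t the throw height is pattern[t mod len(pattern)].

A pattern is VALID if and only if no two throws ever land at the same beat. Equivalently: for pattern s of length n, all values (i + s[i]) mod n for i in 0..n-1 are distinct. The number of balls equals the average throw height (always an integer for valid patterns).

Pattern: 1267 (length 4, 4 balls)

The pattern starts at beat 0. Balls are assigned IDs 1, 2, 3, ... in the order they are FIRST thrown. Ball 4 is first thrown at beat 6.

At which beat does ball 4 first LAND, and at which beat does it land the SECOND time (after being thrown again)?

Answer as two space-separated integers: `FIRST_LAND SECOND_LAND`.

Beat 0 (L): throw ball1 h=1 -> lands@1:R; in-air after throw: [b1@1:R]
Beat 1 (R): throw ball1 h=2 -> lands@3:R; in-air after throw: [b1@3:R]
Beat 2 (L): throw ball2 h=6 -> lands@8:L; in-air after throw: [b1@3:R b2@8:L]
Beat 3 (R): throw ball1 h=7 -> lands@10:L; in-air after throw: [b2@8:L b1@10:L]
Beat 4 (L): throw ball3 h=1 -> lands@5:R; in-air after throw: [b3@5:R b2@8:L b1@10:L]
Beat 5 (R): throw ball3 h=2 -> lands@7:R; in-air after throw: [b3@7:R b2@8:L b1@10:L]
Beat 6 (L): throw ball4 h=6 -> lands@12:L; in-air after throw: [b3@7:R b2@8:L b1@10:L b4@12:L]
Beat 7 (R): throw ball3 h=7 -> lands@14:L; in-air after throw: [b2@8:L b1@10:L b4@12:L b3@14:L]
Beat 8 (L): throw ball2 h=1 -> lands@9:R; in-air after throw: [b2@9:R b1@10:L b4@12:L b3@14:L]
Beat 9 (R): throw ball2 h=2 -> lands@11:R; in-air after throw: [b1@10:L b2@11:R b4@12:L b3@14:L]
Beat 10 (L): throw ball1 h=6 -> lands@16:L; in-air after throw: [b2@11:R b4@12:L b3@14:L b1@16:L]
Beat 11 (R): throw ball2 h=7 -> lands@18:L; in-air after throw: [b4@12:L b3@14:L b1@16:L b2@18:L]
Beat 12 (L): throw ball4 h=1 -> lands@13:R; in-air after throw: [b4@13:R b3@14:L b1@16:L b2@18:L]
Beat 13 (R): throw ball4 h=2 -> lands@15:R; in-air after throw: [b3@14:L b4@15:R b1@16:L b2@18:L]
Ball 4: thrown@6 h=6 -> first land @12; rethrown@12 h=1 -> second land @13

Answer: 12 13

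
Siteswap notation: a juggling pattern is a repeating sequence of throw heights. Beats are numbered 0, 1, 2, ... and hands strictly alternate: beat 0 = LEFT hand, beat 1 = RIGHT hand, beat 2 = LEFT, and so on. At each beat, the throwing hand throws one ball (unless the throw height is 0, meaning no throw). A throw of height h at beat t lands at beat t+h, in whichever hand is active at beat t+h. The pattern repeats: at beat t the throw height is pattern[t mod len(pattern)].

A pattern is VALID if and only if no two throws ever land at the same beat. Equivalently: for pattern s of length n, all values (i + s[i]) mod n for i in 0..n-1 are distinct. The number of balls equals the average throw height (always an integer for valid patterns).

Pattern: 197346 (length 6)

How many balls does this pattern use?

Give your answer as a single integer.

Pattern = [1, 9, 7, 3, 4, 6], length n = 6
  position 0: throw height = 1, running sum = 1
  position 1: throw height = 9, running sum = 10
  position 2: throw height = 7, running sum = 17
  position 3: throw height = 3, running sum = 20
  position 4: throw height = 4, running sum = 24
  position 5: throw height = 6, running sum = 30
Total sum = 30; balls = sum / n = 30 / 6 = 5

Answer: 5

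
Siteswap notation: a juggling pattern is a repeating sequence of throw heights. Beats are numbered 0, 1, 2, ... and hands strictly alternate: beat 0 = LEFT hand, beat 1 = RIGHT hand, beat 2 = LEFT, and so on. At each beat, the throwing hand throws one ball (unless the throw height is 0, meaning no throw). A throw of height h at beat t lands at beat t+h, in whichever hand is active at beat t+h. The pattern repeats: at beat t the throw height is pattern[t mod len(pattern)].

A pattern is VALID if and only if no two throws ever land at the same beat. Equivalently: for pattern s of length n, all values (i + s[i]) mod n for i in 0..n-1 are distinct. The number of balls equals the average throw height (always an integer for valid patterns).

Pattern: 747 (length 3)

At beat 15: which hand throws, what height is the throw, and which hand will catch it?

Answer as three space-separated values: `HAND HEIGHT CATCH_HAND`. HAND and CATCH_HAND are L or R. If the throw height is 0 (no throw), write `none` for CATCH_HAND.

Beat 15: 15 mod 2 = 1, so hand = R
Throw height = pattern[15 mod 3] = pattern[0] = 7
Lands at beat 15+7=22, 22 mod 2 = 0, so catch hand = L

Answer: R 7 L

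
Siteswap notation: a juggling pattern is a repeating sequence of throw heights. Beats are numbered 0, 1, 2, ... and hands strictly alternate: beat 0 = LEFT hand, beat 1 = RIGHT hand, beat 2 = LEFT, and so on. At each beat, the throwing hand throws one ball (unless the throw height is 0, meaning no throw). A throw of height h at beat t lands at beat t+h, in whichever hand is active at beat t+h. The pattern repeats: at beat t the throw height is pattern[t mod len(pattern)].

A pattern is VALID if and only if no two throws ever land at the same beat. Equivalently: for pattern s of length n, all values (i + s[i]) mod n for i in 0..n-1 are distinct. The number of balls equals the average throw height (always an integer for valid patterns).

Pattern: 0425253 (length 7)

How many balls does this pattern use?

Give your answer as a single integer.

Pattern = [0, 4, 2, 5, 2, 5, 3], length n = 7
  position 0: throw height = 0, running sum = 0
  position 1: throw height = 4, running sum = 4
  position 2: throw height = 2, running sum = 6
  position 3: throw height = 5, running sum = 11
  position 4: throw height = 2, running sum = 13
  position 5: throw height = 5, running sum = 18
  position 6: throw height = 3, running sum = 21
Total sum = 21; balls = sum / n = 21 / 7 = 3

Answer: 3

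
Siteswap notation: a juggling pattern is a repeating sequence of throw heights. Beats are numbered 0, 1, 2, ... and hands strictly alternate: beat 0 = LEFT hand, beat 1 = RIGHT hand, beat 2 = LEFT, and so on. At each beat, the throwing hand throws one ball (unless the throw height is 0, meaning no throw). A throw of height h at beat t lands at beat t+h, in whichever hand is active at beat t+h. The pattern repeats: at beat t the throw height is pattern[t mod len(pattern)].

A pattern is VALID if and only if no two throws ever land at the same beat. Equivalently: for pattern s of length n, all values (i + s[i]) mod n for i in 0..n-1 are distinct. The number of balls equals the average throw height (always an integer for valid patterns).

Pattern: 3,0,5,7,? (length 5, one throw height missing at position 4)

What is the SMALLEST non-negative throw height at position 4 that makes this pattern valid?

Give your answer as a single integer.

Answer: 0

Derivation:
i=0: (0 + 3) mod 5 = 3
i=1: (1 + 0) mod 5 = 1
i=2: (2 + 5) mod 5 = 2
i=3: (3 + 7) mod 5 = 0
i=4: s[i]=? (unknown)
Known residues: [0, 1, 2, 3]; need a permutation of 0..4, so missing residue r = 4
Need (4 + s) mod 5 = 4; smallest s = (4 - 4) mod 5 = 0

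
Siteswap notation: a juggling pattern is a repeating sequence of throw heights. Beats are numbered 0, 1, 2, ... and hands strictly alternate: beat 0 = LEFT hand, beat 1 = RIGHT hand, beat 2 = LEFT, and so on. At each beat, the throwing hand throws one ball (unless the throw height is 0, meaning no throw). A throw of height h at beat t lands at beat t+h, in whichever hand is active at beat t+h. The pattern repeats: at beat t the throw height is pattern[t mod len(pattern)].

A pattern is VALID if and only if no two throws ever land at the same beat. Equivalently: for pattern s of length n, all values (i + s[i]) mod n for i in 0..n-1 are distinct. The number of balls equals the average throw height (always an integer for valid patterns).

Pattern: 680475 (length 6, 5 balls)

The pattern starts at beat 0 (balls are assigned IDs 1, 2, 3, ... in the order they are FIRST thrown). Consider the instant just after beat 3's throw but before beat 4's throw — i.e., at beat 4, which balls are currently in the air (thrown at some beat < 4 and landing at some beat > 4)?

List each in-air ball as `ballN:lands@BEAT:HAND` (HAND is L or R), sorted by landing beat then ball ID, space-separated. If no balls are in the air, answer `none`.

Beat 0 (L): throw ball1 h=6 -> lands@6:L; in-air after throw: [b1@6:L]
Beat 1 (R): throw ball2 h=8 -> lands@9:R; in-air after throw: [b1@6:L b2@9:R]
Beat 3 (R): throw ball3 h=4 -> lands@7:R; in-air after throw: [b1@6:L b3@7:R b2@9:R]
Beat 4 (L): throw ball4 h=7 -> lands@11:R; in-air after throw: [b1@6:L b3@7:R b2@9:R b4@11:R]

Answer: ball1:lands@6:L ball3:lands@7:R ball2:lands@9:R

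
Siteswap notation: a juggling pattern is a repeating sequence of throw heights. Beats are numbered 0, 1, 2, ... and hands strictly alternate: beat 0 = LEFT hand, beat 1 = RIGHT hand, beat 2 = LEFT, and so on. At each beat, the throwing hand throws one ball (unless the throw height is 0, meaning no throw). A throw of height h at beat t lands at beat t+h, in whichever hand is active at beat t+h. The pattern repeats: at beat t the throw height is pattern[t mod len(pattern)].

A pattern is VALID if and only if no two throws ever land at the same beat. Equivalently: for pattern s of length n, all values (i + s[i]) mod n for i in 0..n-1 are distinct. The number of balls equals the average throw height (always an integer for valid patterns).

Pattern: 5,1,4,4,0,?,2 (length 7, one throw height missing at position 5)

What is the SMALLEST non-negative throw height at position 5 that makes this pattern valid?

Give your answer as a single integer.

Answer: 5

Derivation:
i=0: (0 + 5) mod 7 = 5
i=1: (1 + 1) mod 7 = 2
i=2: (2 + 4) mod 7 = 6
i=3: (3 + 4) mod 7 = 0
i=4: (4 + 0) mod 7 = 4
i=5: s[i]=? (unknown)
i=6: (6 + 2) mod 7 = 1
Known residues: [0, 1, 2, 4, 5, 6]; need a permutation of 0..6, so missing residue r = 3
Need (5 + s) mod 7 = 3; smallest s = (3 - 5) mod 7 = 5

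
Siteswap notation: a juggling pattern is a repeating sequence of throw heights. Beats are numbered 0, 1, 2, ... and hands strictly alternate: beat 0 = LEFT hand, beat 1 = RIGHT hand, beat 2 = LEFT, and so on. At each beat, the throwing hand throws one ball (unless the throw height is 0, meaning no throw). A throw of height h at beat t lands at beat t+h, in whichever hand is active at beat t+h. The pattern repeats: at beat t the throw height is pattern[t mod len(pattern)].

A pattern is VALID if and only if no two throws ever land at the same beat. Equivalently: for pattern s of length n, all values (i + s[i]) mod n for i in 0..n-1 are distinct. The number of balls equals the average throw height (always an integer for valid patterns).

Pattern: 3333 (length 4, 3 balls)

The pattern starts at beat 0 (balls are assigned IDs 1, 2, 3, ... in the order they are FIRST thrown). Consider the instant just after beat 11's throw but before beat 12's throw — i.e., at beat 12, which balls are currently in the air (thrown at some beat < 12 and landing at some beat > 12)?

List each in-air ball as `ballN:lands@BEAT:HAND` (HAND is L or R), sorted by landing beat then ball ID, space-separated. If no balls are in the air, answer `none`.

Answer: ball2:lands@13:R ball3:lands@14:L

Derivation:
Beat 0 (L): throw ball1 h=3 -> lands@3:R; in-air after throw: [b1@3:R]
Beat 1 (R): throw ball2 h=3 -> lands@4:L; in-air after throw: [b1@3:R b2@4:L]
Beat 2 (L): throw ball3 h=3 -> lands@5:R; in-air after throw: [b1@3:R b2@4:L b3@5:R]
Beat 3 (R): throw ball1 h=3 -> lands@6:L; in-air after throw: [b2@4:L b3@5:R b1@6:L]
Beat 4 (L): throw ball2 h=3 -> lands@7:R; in-air after throw: [b3@5:R b1@6:L b2@7:R]
Beat 5 (R): throw ball3 h=3 -> lands@8:L; in-air after throw: [b1@6:L b2@7:R b3@8:L]
Beat 6 (L): throw ball1 h=3 -> lands@9:R; in-air after throw: [b2@7:R b3@8:L b1@9:R]
Beat 7 (R): throw ball2 h=3 -> lands@10:L; in-air after throw: [b3@8:L b1@9:R b2@10:L]
Beat 8 (L): throw ball3 h=3 -> lands@11:R; in-air after throw: [b1@9:R b2@10:L b3@11:R]
Beat 9 (R): throw ball1 h=3 -> lands@12:L; in-air after throw: [b2@10:L b3@11:R b1@12:L]
Beat 10 (L): throw ball2 h=3 -> lands@13:R; in-air after throw: [b3@11:R b1@12:L b2@13:R]
Beat 11 (R): throw ball3 h=3 -> lands@14:L; in-air after throw: [b1@12:L b2@13:R b3@14:L]
Beat 12 (L): throw ball1 h=3 -> lands@15:R; in-air after throw: [b2@13:R b3@14:L b1@15:R]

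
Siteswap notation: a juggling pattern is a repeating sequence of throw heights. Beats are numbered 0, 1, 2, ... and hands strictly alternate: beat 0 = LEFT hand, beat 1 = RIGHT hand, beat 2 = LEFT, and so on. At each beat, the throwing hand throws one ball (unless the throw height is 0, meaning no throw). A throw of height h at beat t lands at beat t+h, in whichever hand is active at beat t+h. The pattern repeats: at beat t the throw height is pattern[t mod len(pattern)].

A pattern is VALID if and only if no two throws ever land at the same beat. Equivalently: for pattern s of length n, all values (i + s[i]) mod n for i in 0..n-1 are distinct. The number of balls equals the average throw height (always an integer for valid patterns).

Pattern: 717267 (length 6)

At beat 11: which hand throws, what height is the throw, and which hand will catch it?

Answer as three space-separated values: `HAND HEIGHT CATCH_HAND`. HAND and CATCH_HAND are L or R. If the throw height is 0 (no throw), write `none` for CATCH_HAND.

Answer: R 7 L

Derivation:
Beat 11: 11 mod 2 = 1, so hand = R
Throw height = pattern[11 mod 6] = pattern[5] = 7
Lands at beat 11+7=18, 18 mod 2 = 0, so catch hand = L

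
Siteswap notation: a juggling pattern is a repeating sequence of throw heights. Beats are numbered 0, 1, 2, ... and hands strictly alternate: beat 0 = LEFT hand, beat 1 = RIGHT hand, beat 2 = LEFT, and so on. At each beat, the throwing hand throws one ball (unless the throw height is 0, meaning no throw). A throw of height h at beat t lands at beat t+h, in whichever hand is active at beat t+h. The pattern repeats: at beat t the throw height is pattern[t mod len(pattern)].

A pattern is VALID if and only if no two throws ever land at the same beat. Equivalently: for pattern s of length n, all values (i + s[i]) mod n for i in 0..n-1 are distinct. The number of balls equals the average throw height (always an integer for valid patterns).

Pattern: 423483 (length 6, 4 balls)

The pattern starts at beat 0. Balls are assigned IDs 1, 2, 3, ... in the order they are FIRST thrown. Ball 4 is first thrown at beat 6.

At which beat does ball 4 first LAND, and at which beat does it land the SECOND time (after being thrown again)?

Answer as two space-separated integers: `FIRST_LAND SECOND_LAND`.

Answer: 10 18

Derivation:
Beat 0 (L): throw ball1 h=4 -> lands@4:L; in-air after throw: [b1@4:L]
Beat 1 (R): throw ball2 h=2 -> lands@3:R; in-air after throw: [b2@3:R b1@4:L]
Beat 2 (L): throw ball3 h=3 -> lands@5:R; in-air after throw: [b2@3:R b1@4:L b3@5:R]
Beat 3 (R): throw ball2 h=4 -> lands@7:R; in-air after throw: [b1@4:L b3@5:R b2@7:R]
Beat 4 (L): throw ball1 h=8 -> lands@12:L; in-air after throw: [b3@5:R b2@7:R b1@12:L]
Beat 5 (R): throw ball3 h=3 -> lands@8:L; in-air after throw: [b2@7:R b3@8:L b1@12:L]
Beat 6 (L): throw ball4 h=4 -> lands@10:L; in-air after throw: [b2@7:R b3@8:L b4@10:L b1@12:L]
Beat 7 (R): throw ball2 h=2 -> lands@9:R; in-air after throw: [b3@8:L b2@9:R b4@10:L b1@12:L]
Beat 8 (L): throw ball3 h=3 -> lands@11:R; in-air after throw: [b2@9:R b4@10:L b3@11:R b1@12:L]
Beat 9 (R): throw ball2 h=4 -> lands@13:R; in-air after throw: [b4@10:L b3@11:R b1@12:L b2@13:R]
Beat 10 (L): throw ball4 h=8 -> lands@18:L; in-air after throw: [b3@11:R b1@12:L b2@13:R b4@18:L]
Beat 11 (R): throw ball3 h=3 -> lands@14:L; in-air after throw: [b1@12:L b2@13:R b3@14:L b4@18:L]
Beat 12 (L): throw ball1 h=4 -> lands@16:L; in-air after throw: [b2@13:R b3@14:L b1@16:L b4@18:L]
Beat 13 (R): throw ball2 h=2 -> lands@15:R; in-air after throw: [b3@14:L b2@15:R b1@16:L b4@18:L]
Beat 14 (L): throw ball3 h=3 -> lands@17:R; in-air after throw: [b2@15:R b1@16:L b3@17:R b4@18:L]
Beat 15 (R): throw ball2 h=4 -> lands@19:R; in-air after throw: [b1@16:L b3@17:R b4@18:L b2@19:R]
Beat 16 (L): throw ball1 h=8 -> lands@24:L; in-air after throw: [b3@17:R b4@18:L b2@19:R b1@24:L]
Beat 17 (R): throw ball3 h=3 -> lands@20:L; in-air after throw: [b4@18:L b2@19:R b3@20:L b1@24:L]
Beat 18 (L): throw ball4 h=4 -> lands@22:L; in-air after throw: [b2@19:R b3@20:L b4@22:L b1@24:L]
Ball 4: thrown@6 h=4 -> first land @10; rethrown@10 h=8 -> second land @18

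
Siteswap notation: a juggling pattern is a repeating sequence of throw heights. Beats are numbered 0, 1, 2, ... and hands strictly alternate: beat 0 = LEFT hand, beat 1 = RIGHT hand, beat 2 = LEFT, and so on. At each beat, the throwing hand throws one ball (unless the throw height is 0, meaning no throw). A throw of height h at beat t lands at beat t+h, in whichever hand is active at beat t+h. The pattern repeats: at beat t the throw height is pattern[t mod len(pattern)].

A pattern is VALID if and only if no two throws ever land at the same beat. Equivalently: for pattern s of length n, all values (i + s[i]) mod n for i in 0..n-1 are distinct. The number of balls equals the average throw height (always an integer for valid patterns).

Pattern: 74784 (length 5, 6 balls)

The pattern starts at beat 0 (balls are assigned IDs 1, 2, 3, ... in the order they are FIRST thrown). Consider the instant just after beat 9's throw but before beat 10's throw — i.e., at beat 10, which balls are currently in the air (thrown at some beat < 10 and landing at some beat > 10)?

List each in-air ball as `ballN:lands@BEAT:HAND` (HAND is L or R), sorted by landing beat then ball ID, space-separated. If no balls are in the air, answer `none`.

Answer: ball4:lands@11:R ball2:lands@12:L ball3:lands@13:R ball1:lands@14:L ball5:lands@16:L

Derivation:
Beat 0 (L): throw ball1 h=7 -> lands@7:R; in-air after throw: [b1@7:R]
Beat 1 (R): throw ball2 h=4 -> lands@5:R; in-air after throw: [b2@5:R b1@7:R]
Beat 2 (L): throw ball3 h=7 -> lands@9:R; in-air after throw: [b2@5:R b1@7:R b3@9:R]
Beat 3 (R): throw ball4 h=8 -> lands@11:R; in-air after throw: [b2@5:R b1@7:R b3@9:R b4@11:R]
Beat 4 (L): throw ball5 h=4 -> lands@8:L; in-air after throw: [b2@5:R b1@7:R b5@8:L b3@9:R b4@11:R]
Beat 5 (R): throw ball2 h=7 -> lands@12:L; in-air after throw: [b1@7:R b5@8:L b3@9:R b4@11:R b2@12:L]
Beat 6 (L): throw ball6 h=4 -> lands@10:L; in-air after throw: [b1@7:R b5@8:L b3@9:R b6@10:L b4@11:R b2@12:L]
Beat 7 (R): throw ball1 h=7 -> lands@14:L; in-air after throw: [b5@8:L b3@9:R b6@10:L b4@11:R b2@12:L b1@14:L]
Beat 8 (L): throw ball5 h=8 -> lands@16:L; in-air after throw: [b3@9:R b6@10:L b4@11:R b2@12:L b1@14:L b5@16:L]
Beat 9 (R): throw ball3 h=4 -> lands@13:R; in-air after throw: [b6@10:L b4@11:R b2@12:L b3@13:R b1@14:L b5@16:L]
Beat 10 (L): throw ball6 h=7 -> lands@17:R; in-air after throw: [b4@11:R b2@12:L b3@13:R b1@14:L b5@16:L b6@17:R]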